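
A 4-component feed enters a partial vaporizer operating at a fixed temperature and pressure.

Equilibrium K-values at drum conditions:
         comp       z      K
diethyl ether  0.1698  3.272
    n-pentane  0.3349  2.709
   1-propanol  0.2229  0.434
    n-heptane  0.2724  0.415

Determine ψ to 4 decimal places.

Material balance + equilibrium reduce to Σ zᵢ(Kᵢ−1)/(1+ψ(Kᵢ−1)) = 0.
Feasibility: ΣzᵢKᵢ = 1.6726, Σzᵢ/Kᵢ = 1.3455 — both > 1, two phases present.
Newton–Raphson from ψ = 0.3:
  ψ = 0.3000: g = 0.26254, g' = -0.9782 → ψ = 0.5684
  ψ = 0.5684: g = 0.03395, g' = -0.7831 → ψ = 0.6118
  ψ = 0.6118: g = 0.00008, g' = -0.7804 → ψ = 0.6119
Converged at ψ = 0.6119.

ψ = 0.6119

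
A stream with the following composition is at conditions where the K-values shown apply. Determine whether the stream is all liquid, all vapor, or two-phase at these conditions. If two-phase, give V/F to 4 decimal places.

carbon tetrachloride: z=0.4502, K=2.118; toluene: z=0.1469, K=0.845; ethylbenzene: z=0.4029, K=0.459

two-phase, V/F = 0.4986

ΣzᵢKᵢ = 1.2626; Σzᵢ/Kᵢ = 1.2642.
Both exceed 1, so a two-phase solution exists.
Newton iteration, ψ⁰ = 0.47:
  ψ = 0.4700: g = 0.01310, g' = -0.4580 → ψ = 0.4986
Converged at ψ = 0.4986.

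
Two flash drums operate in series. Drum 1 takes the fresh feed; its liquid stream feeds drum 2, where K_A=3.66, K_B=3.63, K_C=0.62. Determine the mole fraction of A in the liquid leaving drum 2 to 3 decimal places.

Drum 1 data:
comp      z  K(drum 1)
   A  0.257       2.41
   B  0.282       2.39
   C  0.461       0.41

Drum 1:
Material balance + equilibrium reduce to Σ zᵢ(Kᵢ−1)/(1+ψ₁(Kᵢ−1)) = 0.
g(0) = ΣzᵢKᵢ − 1 = 0.482 and g(1) = 1 − Σzᵢ/Kᵢ = -0.349, so a root lies in (0, 1).
Newton–Raphson from ψ₁ = 0.5:
  ψ₁ = 0.500: g = 0.0580, g' = -0.688 → ψ₁ = 0.584
Converged at ψ₁ = 0.584.
Drum-1 compositions:
  A: x = 0.141, y = 0.340
  B: x = 0.156, y = 0.372
  C: x = 0.703, y = 0.288
Drum-2 feed = drum-1 liquid: z₂ = (0.1409, 0.1556, 0.7034).
Drum 2:
Rachford–Rice: g(ψ₂) = Σ zᵢ(Kᵢ−1)/(1+ψ₂(Kᵢ−1)) = 0.
g(0) = ΣzᵢKᵢ − 1 = 0.517 and g(1) = 1 − Σzᵢ/Kᵢ = -0.216, so a root lies in (0, 1).
Iterate (Newton) starting at ψ₂ = 0.5:
  ψ₂ = 0.500: g = 0.0077, g' = -0.539 → ψ₂ = 0.514
Converged at ψ₂ = 0.514.
  A: x = 0.060, y = 0.218
  B: x = 0.066, y = 0.240
  C: x = 0.874, y = 0.542

x_A (drum 2) = 0.060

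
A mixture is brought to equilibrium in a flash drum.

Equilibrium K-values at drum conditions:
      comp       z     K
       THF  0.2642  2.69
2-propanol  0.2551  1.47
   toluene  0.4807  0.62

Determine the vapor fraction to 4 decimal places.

Let ψ = V/F and solve Σ zᵢ(Kᵢ−1)/(1+ψ(Kᵢ−1)) = 0.
Feasibility: ΣzᵢKᵢ = 1.3837, Σzᵢ/Kᵢ = 1.0471 — both > 1, two phases present.
Newton iteration, ψ⁰ = 0.5:
  ψ = 0.5000: g = 0.11357, g' = -0.3644 → ψ = 0.8117
  ψ = 0.8117: g = 0.01092, g' = -0.3088 → ψ = 0.8470
  ψ = 0.8470: g = 0.00003, g' = -0.3074 → ψ = 0.8471
Converged at ψ = 0.8471.

ψ = 0.8471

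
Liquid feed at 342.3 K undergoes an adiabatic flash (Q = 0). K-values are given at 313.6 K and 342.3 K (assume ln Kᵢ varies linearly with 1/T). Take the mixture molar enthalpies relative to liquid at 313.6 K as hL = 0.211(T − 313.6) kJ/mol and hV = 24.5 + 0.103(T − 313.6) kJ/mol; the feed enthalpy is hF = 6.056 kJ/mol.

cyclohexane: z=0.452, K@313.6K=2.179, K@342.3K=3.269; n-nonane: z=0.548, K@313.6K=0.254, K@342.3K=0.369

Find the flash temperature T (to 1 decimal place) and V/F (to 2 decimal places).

Adiabatic flash: solve Rachford–Rice at each trial T, then check hF = ψ·hV(T) + (1−ψ)·hL(T).
  T = 313.6 K: K = (2.179, 0.254), RR gives ψ = 0.141, H_out = 3.457 kJ/mol
  T = 342.3 K: K = (3.269, 0.369), RR gives ψ = 0.475, H_out = 16.217 kJ/mol
  T = 328.0 K: K = (2.695, 0.309), RR gives ψ = 0.331, H_out = 10.624 kJ/mol
  T = 320.8 K: K = (2.429, 0.281), RR gives ψ = 0.245, H_out = 7.328 kJ/mol
  T = 317.2 K: K = (2.302, 0.267), RR gives ψ = 0.196, H_out = 5.483 kJ/mol
  T = 319.0 K: K = (2.365, 0.274), RR gives ψ = 0.221, H_out = 6.425 kJ/mol
Linear interpolation between T = 317.2 (H_out = 5.483) and T = 319.0 (H_out = 6.425) on hF = 6.056 gives T ≈ 318.3 K, at which ψ = 0.21.

T = 318.3 K, V/F = 0.21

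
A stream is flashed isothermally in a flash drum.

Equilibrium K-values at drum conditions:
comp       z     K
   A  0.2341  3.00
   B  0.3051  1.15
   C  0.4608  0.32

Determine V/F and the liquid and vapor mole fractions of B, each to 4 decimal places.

V/F = 0.2213, x_B = 0.2953, y_B = 0.3396

Iterate (Newton) starting at V/F = 0.5:
  V/F = 0.5000: g = -0.19809, g' = -0.7292 → V/F = 0.2283
  V/F = 0.2283: g = -0.00528, g' = -0.7463 → V/F = 0.2213
Converged at V/F = 0.2213.
Compositions from xᵢ = zᵢ/(1+V/F(Kᵢ−1)), yᵢ = Kᵢxᵢ:
  A: x = 0.1623, y = 0.4868
  B: x = 0.2953, y = 0.3396
  C: x = 0.5424, y = 0.1736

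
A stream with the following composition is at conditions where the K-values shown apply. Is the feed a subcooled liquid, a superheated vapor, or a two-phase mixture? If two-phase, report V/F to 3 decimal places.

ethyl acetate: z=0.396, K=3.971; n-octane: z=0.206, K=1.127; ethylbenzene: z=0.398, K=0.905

ΣzᵢKᵢ = 2.165; Σzᵢ/Kᵢ = 0.722.
Since Σzᵢ/Kᵢ < 1 the mixture is above its dew point — single vapor phase.

superheated vapor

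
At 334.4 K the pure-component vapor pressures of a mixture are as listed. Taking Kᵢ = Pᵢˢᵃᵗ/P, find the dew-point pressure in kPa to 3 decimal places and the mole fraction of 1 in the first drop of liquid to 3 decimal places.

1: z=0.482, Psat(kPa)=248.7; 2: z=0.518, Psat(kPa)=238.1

Pdew = 243.094 kPa, x_1 = 0.471

At the dew point ψ → 1, so Σzᵢ/Kᵢ = 1 with Kᵢ = Pᵢˢᵃᵗ/P ⇒ 1/P = Σzᵢ/Pᵢˢᵃᵗ.
1/P = 0.482/248.7 + 0.518/238.1 = 0.004114 ⇒ P = 243.094 kPa
xᵢ = zᵢP/Pᵢˢᵃᵗ ⇒ x_1 = 0.482·243.094/248.7 = 0.471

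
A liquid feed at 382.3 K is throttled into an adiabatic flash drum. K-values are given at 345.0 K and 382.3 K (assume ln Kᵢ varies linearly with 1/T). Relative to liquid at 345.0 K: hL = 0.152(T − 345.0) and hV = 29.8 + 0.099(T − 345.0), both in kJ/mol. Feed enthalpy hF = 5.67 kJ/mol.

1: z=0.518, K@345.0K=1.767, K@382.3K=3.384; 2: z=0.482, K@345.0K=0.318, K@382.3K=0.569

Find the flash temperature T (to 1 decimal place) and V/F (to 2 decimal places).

T = 346.6 K, V/F = 0.18

Adiabatic flash: solve Rachford–Rice at each trial T, then check hF = ψ·hV(T) + (1−ψ)·hL(T).
  T = 345.0 K: K = (1.767, 0.318), RR gives ψ = 0.131, H_out = 3.907 kJ/mol
  T = 382.3 K: K = (3.384, 0.569), RR gives ψ = 1.000, H_out = 33.484 kJ/mol
  T = 363.6 K: K = (2.484, 0.431), RR gives ψ = 0.586, H_out = 19.721 kJ/mol
  T = 354.3 K: K = (2.105, 0.372), RR gives ψ = 0.388, H_out = 12.794 kJ/mol
  T = 349.6 K: K = (1.929, 0.344), RR gives ψ = 0.271, H_out = 8.699 kJ/mol
  T = 347.3 K: K = (1.847, 0.331), RR gives ψ = 0.205, H_out = 6.427 kJ/mol
Linear interpolation between T = 345.0 (H_out = 3.907) and T = 347.3 (H_out = 6.427) on hF = 5.67 gives T ≈ 346.6 K, at which ψ = 0.18.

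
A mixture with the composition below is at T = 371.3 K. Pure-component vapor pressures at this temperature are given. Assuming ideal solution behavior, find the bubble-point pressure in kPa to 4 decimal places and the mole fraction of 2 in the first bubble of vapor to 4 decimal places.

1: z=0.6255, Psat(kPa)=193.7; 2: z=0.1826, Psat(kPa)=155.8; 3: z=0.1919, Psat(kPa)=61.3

Pbub = 161.3719 kPa, y_2 = 0.1763

At the bubble point ψ → 0, so ΣzᵢKᵢ = 1 with Kᵢ = Pᵢˢᵃᵗ/P ⇒ P = ΣzᵢPᵢˢᵃᵗ.
P = 0.6255·193.7 + 0.1826·155.8 + 0.1919·61.3 = 161.3719 kPa
yᵢ = zᵢPᵢˢᵃᵗ/P ⇒ y_2 = 0.1826·155.8/161.3719 = 0.1763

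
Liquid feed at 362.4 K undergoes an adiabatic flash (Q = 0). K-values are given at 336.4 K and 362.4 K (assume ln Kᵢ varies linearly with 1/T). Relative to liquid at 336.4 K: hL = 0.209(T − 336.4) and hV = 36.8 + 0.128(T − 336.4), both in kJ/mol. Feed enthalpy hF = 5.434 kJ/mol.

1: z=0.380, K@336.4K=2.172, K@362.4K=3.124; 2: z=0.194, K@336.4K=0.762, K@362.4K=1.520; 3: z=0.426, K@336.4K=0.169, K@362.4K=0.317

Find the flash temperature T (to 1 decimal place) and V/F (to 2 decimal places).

T = 339.9 K, V/F = 0.13

Adiabatic flash: solve Rachford–Rice at each trial T, then check hF = ψ·hV(T) + (1−ψ)·hL(T).
  T = 336.4 K: K = (2.172, 0.762, 0.169), RR gives ψ = 0.056, H_out = 2.054 kJ/mol
  T = 362.4 K: K = (3.124, 1.520, 0.317), RR gives ψ = 0.533, H_out = 23.927 kJ/mol
  T = 349.4 K: K = (2.623, 1.090, 0.234), RR gives ψ = 0.309, H_out = 13.776 kJ/mol
  T = 342.9 K: K = (2.391, 0.915, 0.200), RR gives ψ = 0.189, H_out = 8.210 kJ/mol
  T = 339.6 K: K = (2.278, 0.834, 0.184), RR gives ψ = 0.123, H_out = 5.176 kJ/mol
  T = 341.2 K: K = (2.332, 0.872, 0.191), RR gives ψ = 0.156, H_out = 6.668 kJ/mol
Linear interpolation between T = 339.6 (H_out = 5.176) and T = 341.2 (H_out = 6.668) on hF = 5.434 gives T ≈ 339.9 K, at which ψ = 0.13.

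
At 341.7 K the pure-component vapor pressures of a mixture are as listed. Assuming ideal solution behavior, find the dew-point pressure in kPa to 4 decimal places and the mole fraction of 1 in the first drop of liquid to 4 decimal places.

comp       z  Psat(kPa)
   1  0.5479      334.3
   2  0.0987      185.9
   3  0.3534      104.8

At the dew point ψ → 1, so Σzᵢ/Kᵢ = 1 with Kᵢ = Pᵢˢᵃᵗ/P ⇒ 1/P = Σzᵢ/Pᵢˢᵃᵗ.
1/P = 0.5479/334.3 + 0.0987/185.9 + 0.3534/104.8 = 0.0055420 ⇒ P = 180.4398 kPa
xᵢ = zᵢP/Pᵢˢᵃᵗ ⇒ x_1 = 0.5479·180.4398/334.3 = 0.2957

Pdew = 180.4398 kPa, x_1 = 0.2957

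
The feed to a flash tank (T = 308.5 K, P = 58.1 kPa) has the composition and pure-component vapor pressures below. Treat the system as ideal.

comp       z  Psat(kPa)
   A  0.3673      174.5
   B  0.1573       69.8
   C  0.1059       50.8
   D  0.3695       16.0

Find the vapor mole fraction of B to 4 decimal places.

Raoult's law: Kᵢ = Pᵢˢᵃᵗ/P = Pᵢˢᵃᵗ/58.1.
  K_A = 174.5/58.1 = 3.003442, K_B = 69.8/58.1 = 1.201377, K_C = 50.8/58.1 = 0.874355, K_D = 16.0/58.1 = 0.275387
Newton–Raphson from β = 0.31:
  β = 0.3100: g = 0.12460, g' = -0.8912 → β = 0.4498
  β = 0.4498: g = 0.00479, g' = -0.8421 → β = 0.4555
Converged at β = 0.4555.
Compositions from xᵢ = zᵢ/(1+β(Kᵢ−1)), yᵢ = Kᵢxᵢ:
  A: x = 0.1920, y = 0.5768
  B: x = 0.1441, y = 0.1731
  C: x = 0.1123, y = 0.0982
  D: x = 0.5515, y = 0.1519

y_B = 0.1731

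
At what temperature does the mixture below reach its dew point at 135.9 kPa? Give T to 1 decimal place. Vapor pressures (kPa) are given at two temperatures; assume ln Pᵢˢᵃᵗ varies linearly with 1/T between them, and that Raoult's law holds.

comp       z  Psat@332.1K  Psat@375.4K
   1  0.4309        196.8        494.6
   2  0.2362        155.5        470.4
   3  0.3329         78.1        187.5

Dew-point temperature: Σzᵢ·P/Pᵢˢᵃᵗ(T) = 1. Interpolate ln Pᵢˢᵃᵗ = aᵢ + bᵢ/T.
  T = 332.1 K: ΣzᵢP/Pᵢˢᵃᵗ = 1.0833
  T = 375.4 K: ΣzᵢP/Pᵢˢᵃᵗ = 0.4279
  T = 353.8 K: ΣzᵢP/Pᵢˢᵃᵗ = 0.6605
  T = 343.0 K: ΣzᵢP/Pᵢˢᵃᵗ = 0.8381
  T = 337.6 K: ΣzᵢP/Pᵢˢᵃᵗ = 0.9497
  T = 334.9 K: ΣzᵢP/Pᵢˢᵃᵗ = 1.0125
Interpolating between 334.9 K and 337.6 K gives T ≈ 335.4 K.

T = 335.4 K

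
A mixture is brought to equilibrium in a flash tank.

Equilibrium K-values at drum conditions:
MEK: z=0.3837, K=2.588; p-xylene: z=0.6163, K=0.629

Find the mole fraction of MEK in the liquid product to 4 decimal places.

x_MEK = 0.1894

Rachford–Rice: g(β) = Σ zᵢ(Kᵢ−1)/(1+β(Kᵢ−1)) = 0.
Check two-phase: ΣzᵢKᵢ = 1.3807 > 1 and Σzᵢ/Kᵢ = 1.1281 > 1, so g(0) = 0.3807 > 0 and g(1) = -0.1281 < 0.
Binary case is linear: z₁(K₁−1)(1+β(K₂−1)) + z₂(K₂−1)(1+β(K₁−1)) = 0
⇒ β = [z₁(K₁−1)+z₂(K₂−1)] / [−(K₁−1)(K₂−1)] = 0.38067/0.58915 = 0.6461
Compositions from xᵢ = zᵢ/(1+β(Kᵢ−1)), yᵢ = Kᵢxᵢ:
  MEK: x = 0.1894, y = 0.4901
  p-xylene: x = 0.8106, y = 0.5099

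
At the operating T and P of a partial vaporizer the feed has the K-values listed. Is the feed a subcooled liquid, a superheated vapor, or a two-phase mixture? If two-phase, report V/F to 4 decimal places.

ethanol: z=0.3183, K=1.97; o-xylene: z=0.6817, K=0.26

ΣzᵢKᵢ = 0.8043; Σzᵢ/Kᵢ = 2.7835.
Since ΣzᵢKᵢ < 1 the mixture is below its bubble point — single liquid phase.

subcooled liquid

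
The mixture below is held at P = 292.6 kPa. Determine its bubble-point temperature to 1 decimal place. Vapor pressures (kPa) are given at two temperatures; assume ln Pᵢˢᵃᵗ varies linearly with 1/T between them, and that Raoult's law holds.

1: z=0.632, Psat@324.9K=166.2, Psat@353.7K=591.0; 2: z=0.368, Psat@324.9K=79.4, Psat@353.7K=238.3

Bubble-point temperature: ΣzᵢPᵢˢᵃᵗ(T) = P. Interpolate ln Pᵢˢᵃᵗ = aᵢ + bᵢ/T.
  T = 324.9 K: ΣzᵢPᵢˢᵃᵗ = 134.26 kPa
  T = 353.7 K: ΣzᵢPᵢˢᵃᵗ = 461.21 kPa
  T = 339.3 K: ΣzᵢPᵢˢᵃᵗ = 255.29 kPa
  T = 346.5 K: ΣzᵢPᵢˢᵃᵗ = 345.21 kPa
  T = 342.9 K: ΣzᵢPᵢˢᵃᵗ = 297.32 kPa
  T = 341.1 K: ΣzᵢPᵢˢᵃᵗ = 275.62 kPa
Interpolating between 341.1 K and 342.9 K gives T ≈ 342.5 K.

T = 342.5 K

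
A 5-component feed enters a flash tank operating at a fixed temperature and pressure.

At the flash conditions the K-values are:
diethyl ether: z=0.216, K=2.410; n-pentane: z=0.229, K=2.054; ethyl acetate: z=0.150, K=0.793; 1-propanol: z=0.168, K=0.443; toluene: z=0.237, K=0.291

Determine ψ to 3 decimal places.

Newton–Raphson from ψ = 0.69:
  ψ = 0.690: g = -0.2231, g' = -0.798 → ψ = 0.411
  ψ = 0.411: g = -0.0310, g' = -0.629 → ψ = 0.361
Converged at ψ = 0.361.

ψ = 0.361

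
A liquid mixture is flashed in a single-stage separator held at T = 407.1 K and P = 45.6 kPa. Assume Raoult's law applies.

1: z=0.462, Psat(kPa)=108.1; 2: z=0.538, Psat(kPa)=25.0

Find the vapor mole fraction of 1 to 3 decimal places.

y_1 = 0.588

Raoult's law: Kᵢ = Pᵢˢᵃᵗ/P = Pᵢˢᵃᵗ/45.6.
  K_1 = 108.1/45.6 = 2.37061, K_2 = 25.0/45.6 = 0.54825
Rachford–Rice: g(β) = Σ zᵢ(Kᵢ−1)/(1+β(Kᵢ−1)) = 0.
Check two-phase: ΣzᵢKᵢ = 1.390 > 1 and Σzᵢ/Kᵢ = 1.176 > 1, so g(0) = 0.390 > 0 and g(1) = -0.176 < 0.
Binary case is linear: z₁(K₁−1)(1+β(K₂−1)) + z₂(K₂−1)(1+β(K₁−1)) = 0
⇒ β = [z₁(K₁−1)+z₂(K₂−1)] / [−(K₁−1)(K₂−1)] = 0.3902/0.6192 = 0.630
Compositions from xᵢ = zᵢ/(1+β(Kᵢ−1)), yᵢ = Kᵢxᵢ:
  1: x = 0.248, y = 0.588
  2: x = 0.752, y = 0.412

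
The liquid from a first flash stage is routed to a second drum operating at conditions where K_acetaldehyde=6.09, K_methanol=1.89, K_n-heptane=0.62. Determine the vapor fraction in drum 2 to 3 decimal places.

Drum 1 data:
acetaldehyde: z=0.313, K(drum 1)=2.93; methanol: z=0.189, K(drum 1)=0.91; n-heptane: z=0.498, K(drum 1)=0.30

Drum 1:
Newton–Raphson from ψ₁ = 0.64:
  ψ₁ = 0.640: g = -0.3793, g' = -1.036 → ψ₁ = 0.274
  ψ₁ = 0.274: g = -0.0535, g' = -0.874 → ψ₁ = 0.213
  ψ₁ = 0.213: g = 0.0014, g' = -0.925 → ψ₁ = 0.214
Converged at ψ₁ = 0.214.
Drum-1 compositions:
  acetaldehyde: x = 0.221, y = 0.649
  methanol: x = 0.193, y = 0.175
  n-heptane: x = 0.586, y = 0.176
Drum-2 feed = drum-1 liquid: z₂ = (0.2215, 0.1927, 0.5858).
Drum 2:
Material balance + equilibrium reduce to Σ zᵢ(Kᵢ−1)/(1+ψ₂(Kᵢ−1)) = 0.
g(0) = ΣzᵢKᵢ − 1 = 1.076 and g(1) = 1 − Σzᵢ/Kᵢ = -0.083, so a root lies in (0, 1).
Iterate (Newton) starting at ψ₂ = 0.33:
  ψ₂ = 0.330: g = 0.2987, g' = -1.001 → ψ₂ = 0.628
  ψ₂ = 0.628: g = 0.0860, g' = -0.534 → ψ₂ = 0.789
  ψ₂ = 0.789: g = 0.0074, g' = -0.453 → ψ₂ = 0.806
Converged at ψ₂ = 0.806.
  acetaldehyde: x = 0.043, y = 0.264
  methanol: x = 0.112, y = 0.212
  n-heptane: x = 0.844, y = 0.524

V/F (drum 2) = 0.806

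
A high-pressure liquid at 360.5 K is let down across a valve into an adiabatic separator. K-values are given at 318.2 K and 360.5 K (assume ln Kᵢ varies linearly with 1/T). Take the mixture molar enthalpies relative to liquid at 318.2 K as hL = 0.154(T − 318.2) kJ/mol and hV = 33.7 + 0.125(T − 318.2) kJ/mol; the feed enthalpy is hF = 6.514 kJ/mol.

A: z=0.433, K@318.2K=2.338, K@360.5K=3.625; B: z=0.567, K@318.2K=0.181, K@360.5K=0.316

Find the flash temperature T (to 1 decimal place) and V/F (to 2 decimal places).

Adiabatic flash: solve Rachford–Rice at each trial T, then check hF = ψ·hV(T) + (1−ψ)·hL(T).
  T = 318.2 K: K = (2.338, 0.181), RR gives ψ = 0.105, H_out = 3.536 kJ/mol
  T = 360.5 K: K = (3.625, 0.316), RR gives ψ = 0.417, H_out = 20.057 kJ/mol
  T = 339.4 K: K = (2.953, 0.244), RR gives ψ = 0.282, H_out = 12.596 kJ/mol
  T = 328.8 K: K = (2.637, 0.211), RR gives ψ = 0.202, H_out = 8.394 kJ/mol
  T = 323.5 K: K = (2.486, 0.196), RR gives ψ = 0.157, H_out = 6.072 kJ/mol
  T = 326.1 K: K = (2.560, 0.203), RR gives ψ = 0.180, H_out = 7.234 kJ/mol
  T = 324.8 K: K = (2.522, 0.199), RR gives ψ = 0.168, H_out = 6.659 kJ/mol
Linear interpolation between T = 323.5 (H_out = 6.072) and T = 324.8 (H_out = 6.659) on hF = 6.514 gives T ≈ 324.5 K, at which ψ = 0.17.

T = 324.5 K, V/F = 0.17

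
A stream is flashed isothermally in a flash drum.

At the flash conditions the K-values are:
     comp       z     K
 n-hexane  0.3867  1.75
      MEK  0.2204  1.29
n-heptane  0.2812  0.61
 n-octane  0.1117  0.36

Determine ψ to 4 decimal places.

ψ = 0.5846

Rachford–Rice: g(ψ) = Σ zᵢ(Kᵢ−1)/(1+ψ(Kᵢ−1)) = 0.
Feasibility: ΣzᵢKᵢ = 1.1728, Σzᵢ/Kᵢ = 1.1631 — both > 1, two phases present.
Newton–Raphson from ψ = 0.5:
  ψ = 0.5000: g = 0.02539, g' = -0.2941 → ψ = 0.5863
  ψ = 0.5863: g = -0.00053, g' = -0.3076 → ψ = 0.5846
Converged at ψ = 0.5846.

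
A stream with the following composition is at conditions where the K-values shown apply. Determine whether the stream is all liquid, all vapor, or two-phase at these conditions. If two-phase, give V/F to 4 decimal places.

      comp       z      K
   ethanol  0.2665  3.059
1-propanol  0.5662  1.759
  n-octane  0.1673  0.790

ΣzᵢKᵢ = 1.9433; Σzᵢ/Kᵢ = 0.6208.
Since Σzᵢ/Kᵢ < 1 the mixture is above its dew point — single vapor phase.

all vapor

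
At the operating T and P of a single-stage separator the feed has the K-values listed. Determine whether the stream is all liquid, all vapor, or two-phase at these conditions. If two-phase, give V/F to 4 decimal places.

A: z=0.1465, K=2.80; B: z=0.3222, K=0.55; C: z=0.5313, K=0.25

ΣzᵢKᵢ = 0.7202; Σzᵢ/Kᵢ = 2.7633.
Since ΣzᵢKᵢ < 1 the mixture is below its bubble point — single liquid phase.

all liquid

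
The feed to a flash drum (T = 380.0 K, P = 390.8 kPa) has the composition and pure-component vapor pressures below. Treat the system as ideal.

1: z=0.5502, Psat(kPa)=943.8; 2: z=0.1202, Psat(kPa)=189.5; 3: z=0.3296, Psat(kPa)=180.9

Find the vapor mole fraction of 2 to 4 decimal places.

y_2 = 0.0925

Raoult's law: Kᵢ = Pᵢˢᵃᵗ/P = Pᵢˢᵃᵗ/390.8.
  K_1 = 943.8/390.8 = 2.415046, K_2 = 189.5/390.8 = 0.484903, K_3 = 180.9/390.8 = 0.462897
Newton iteration, ψ⁰ = 0.61:
  ψ = 0.6100: g = 0.06429, g' = -0.5955 → ψ = 0.7180
  ψ = 0.7180: g = -0.00019, g' = -0.6033 → ψ = 0.7176
Converged at ψ = 0.7176.
Compositions from xᵢ = zᵢ/(1+ψ(Kᵢ−1)), yᵢ = Kᵢxᵢ:
  1: x = 0.2730, y = 0.6593
  2: x = 0.1907, y = 0.0925
  3: x = 0.5363, y = 0.2483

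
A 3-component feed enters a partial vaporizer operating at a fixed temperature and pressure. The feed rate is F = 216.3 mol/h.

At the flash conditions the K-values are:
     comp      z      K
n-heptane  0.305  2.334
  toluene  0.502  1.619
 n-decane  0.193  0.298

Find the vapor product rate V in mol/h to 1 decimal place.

V = 198.6 mol/h

Newton iteration, β⁰ = 0.5:
  β = 0.500: g = 0.2726, g' = -0.533 → β = 1.000
  β = 1.000: g = -0.0884, g' = -1.244 → β = 0.929
  β = 0.929: g = -0.0105, g' = -0.972 → β = 0.918
Converged at β = 0.918.
Then V = β·F = 0.9180·216.3 = 198.6 mol/h and L = F − V = 17.7 mol/h.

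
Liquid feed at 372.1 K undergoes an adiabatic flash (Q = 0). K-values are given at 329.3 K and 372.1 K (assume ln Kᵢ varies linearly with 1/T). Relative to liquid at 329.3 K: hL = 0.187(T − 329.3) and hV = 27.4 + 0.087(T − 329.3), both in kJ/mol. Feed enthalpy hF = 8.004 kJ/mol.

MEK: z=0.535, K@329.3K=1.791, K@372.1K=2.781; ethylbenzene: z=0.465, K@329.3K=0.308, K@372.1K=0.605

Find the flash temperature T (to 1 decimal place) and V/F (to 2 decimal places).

T = 333.3 K, V/F = 0.27

Adiabatic flash: solve Rachford–Rice at each trial T, then check hF = ψ·hV(T) + (1−ψ)·hL(T).
  T = 329.3 K: K = (1.791, 0.308), RR gives ψ = 0.185, H_out = 5.076 kJ/mol
  T = 372.1 K: K = (2.781, 0.605), RR gives ψ = 1.000, H_out = 31.124 kJ/mol
  T = 350.7 K: K = (2.262, 0.441), RR gives ψ = 0.588, H_out = 18.854 kJ/mol
  T = 340.0 K: K = (2.020, 0.370), RR gives ψ = 0.394, H_out = 12.376 kJ/mol
  T = 334.6 K: K = (1.903, 0.338), RR gives ψ = 0.293, H_out = 8.868 kJ/mol
  T = 332.0 K: K = (1.848, 0.323), RR gives ψ = 0.242, H_out = 7.062 kJ/mol
  T = 333.3 K: K = (1.875, 0.330), RR gives ψ = 0.268, H_out = 7.977 kJ/mol
Linear interpolation between T = 333.3 (H_out = 7.977) and T = 334.6 (H_out = 8.868) on hF = 8.004 gives T ≈ 333.3 K, at which ψ = 0.27.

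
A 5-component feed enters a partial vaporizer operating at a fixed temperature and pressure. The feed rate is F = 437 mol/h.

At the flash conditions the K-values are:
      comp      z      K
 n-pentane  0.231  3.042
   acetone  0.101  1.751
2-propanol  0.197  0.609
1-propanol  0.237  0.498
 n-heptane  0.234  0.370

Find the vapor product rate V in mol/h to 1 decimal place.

Material balance + equilibrium reduce to Σ zᵢ(Kᵢ−1)/(1+ψ(Kᵢ−1)) = 0.
g(0) = ΣzᵢKᵢ − 1 = 0.204 and g(1) = 1 − Σzᵢ/Kᵢ = -0.565, so a root lies in (0, 1).
Newton–Raphson from ψ = 0.43:
  ψ = 0.430: g = -0.1380, g' = -0.621 → ψ = 0.208
  ψ = 0.208: g = 0.0105, g' = -0.751 → ψ = 0.222
Converged at ψ = 0.222.
Then V = ψ·F = 0.2219·437 = 97.0 mol/h and L = F − V = 340.0 mol/h.

V = 97.0 mol/h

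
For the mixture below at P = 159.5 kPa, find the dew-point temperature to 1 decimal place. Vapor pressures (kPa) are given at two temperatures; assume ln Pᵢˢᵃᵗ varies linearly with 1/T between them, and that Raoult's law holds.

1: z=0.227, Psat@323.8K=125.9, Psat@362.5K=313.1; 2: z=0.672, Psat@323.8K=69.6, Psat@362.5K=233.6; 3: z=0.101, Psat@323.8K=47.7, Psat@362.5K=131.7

Dew-point temperature: Σzᵢ·P/Pᵢˢᵃᵗ(T) = 1. Interpolate ln Pᵢˢᵃᵗ = aᵢ + bᵢ/T.
  T = 323.8 K: ΣzᵢP/Pᵢˢᵃᵗ = 2.1653
  T = 362.5 K: ΣzᵢP/Pᵢˢᵃᵗ = 0.6968
  T = 343.1 K: ΣzᵢP/Pᵢˢᵃᵗ = 1.1894
  T = 352.8 K: ΣzᵢP/Pᵢˢᵃᵗ = 0.9033
  T = 348.0 K: ΣzᵢP/Pᵢˢᵃᵗ = 1.0330
  T = 350.4 K: ΣzᵢP/Pᵢˢᵃᵗ = 0.9655
  T = 349.2 K: ΣzᵢP/Pᵢˢᵃᵗ = 0.9985
Interpolating between 348.0 K and 349.2 K gives T ≈ 349.1 K.

T = 349.1 K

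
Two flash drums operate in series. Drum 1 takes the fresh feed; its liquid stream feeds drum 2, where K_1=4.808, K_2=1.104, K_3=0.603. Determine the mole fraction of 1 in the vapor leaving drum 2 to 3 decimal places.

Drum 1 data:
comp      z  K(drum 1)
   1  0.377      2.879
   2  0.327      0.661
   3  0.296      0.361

Drum 1:
Rachford–Rice: g(ψ₁) = Σ zᵢ(Kᵢ−1)/(1+ψ₁(Kᵢ−1)) = 0.
g(0) = ΣzᵢKᵢ − 1 = 0.408 and g(1) = 1 − Σzᵢ/Kᵢ = -0.446, so a root lies in (0, 1).
Iterate (Newton) starting at ψ₁ = 0.4:
  ψ₁ = 0.400: g = 0.0221, g' = -0.702 → ψ₁ = 0.431
  ψ₁ = 0.431: g = 0.0002, g' = -0.688 → ψ₁ = 0.432
Converged at ψ₁ = 0.432.
Drum-1 compositions:
  1: x = 0.208, y = 0.599
  2: x = 0.383, y = 0.253
  3: x = 0.409, y = 0.148
Drum-2 feed = drum-1 liquid: z₂ = (0.2081, 0.3831, 0.4088).
Drum 2:
Let ψ₂ = V/F and solve Σ zᵢ(Kᵢ−1)/(1+ψ₂(Kᵢ−1)) = 0.
Check two-phase: ΣzᵢKᵢ = 1.670 > 1 and Σzᵢ/Kᵢ = 1.068 > 1, so g(0) = 0.670 > 0 and g(1) = -0.068 < 0.
Newton–Raphson from ψ₂ = 0.5:
  ψ₂ = 0.500: g = 0.1083, g' = -0.462 → ψ₂ = 0.734
  ψ₂ = 0.734: g = 0.0167, g' = -0.341 → ψ₂ = 0.783
  ψ₂ = 0.783: g = 0.0003, g' = -0.330 → ψ₂ = 0.784
Converged at ψ₂ = 0.784.
  1: x = 0.052, y = 0.251
  2: x = 0.354, y = 0.391
  3: x = 0.594, y = 0.358

y_1 (drum 2) = 0.251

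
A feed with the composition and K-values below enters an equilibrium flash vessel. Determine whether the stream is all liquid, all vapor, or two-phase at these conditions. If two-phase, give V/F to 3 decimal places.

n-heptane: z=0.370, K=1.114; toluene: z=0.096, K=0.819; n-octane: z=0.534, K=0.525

ΣzᵢKᵢ = 0.771; Σzᵢ/Kᵢ = 1.466.
Since ΣzᵢKᵢ < 1 the mixture is below its bubble point — single liquid phase.

all liquid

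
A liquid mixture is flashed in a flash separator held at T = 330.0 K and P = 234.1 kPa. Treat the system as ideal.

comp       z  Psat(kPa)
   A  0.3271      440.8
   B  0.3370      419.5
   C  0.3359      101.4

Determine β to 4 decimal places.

β = 0.7697

Raoult's law: Kᵢ = Pᵢˢᵃᵗ/P = Pᵢˢᵃᵗ/234.1.
  K_A = 440.8/234.1 = 1.882956, K_B = 419.5/234.1 = 1.791969, K_C = 101.4/234.1 = 0.433148
Let β = V/F and solve Σ zᵢ(Kᵢ−1)/(1+β(Kᵢ−1)) = 0.
Feasibility: ΣzᵢKᵢ = 1.3653, Σzᵢ/Kᵢ = 1.1373 — both > 1, two phases present.
Iterate (Newton) starting at β = 0.58:
  β = 0.5800: g = 0.09022, g' = -0.4503 → β = 0.7803
  β = 0.7803: g = -0.00548, g' = -0.5172 → β = 0.7697
Converged at β = 0.7697.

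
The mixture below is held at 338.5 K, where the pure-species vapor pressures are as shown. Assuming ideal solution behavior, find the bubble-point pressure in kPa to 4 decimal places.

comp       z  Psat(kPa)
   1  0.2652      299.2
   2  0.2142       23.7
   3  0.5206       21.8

Pbub = 95.7735 kPa

At the bubble point ψ → 0, so ΣzᵢKᵢ = 1 with Kᵢ = Pᵢˢᵃᵗ/P ⇒ P = ΣzᵢPᵢˢᵃᵗ.
P = 0.2652·299.2 + 0.2142·23.7 + 0.5206·21.8 = 95.7735 kPa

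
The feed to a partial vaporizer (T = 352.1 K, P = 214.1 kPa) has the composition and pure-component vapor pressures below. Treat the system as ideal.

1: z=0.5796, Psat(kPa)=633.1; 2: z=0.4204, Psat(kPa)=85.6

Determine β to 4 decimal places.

β = 0.7509

Raoult's law: Kᵢ = Pᵢˢᵃᵗ/P = Pᵢˢᵃᵗ/214.1.
  K_1 = 633.1/214.1 = 2.957029, K_2 = 85.6/214.1 = 0.399813
Rachford–Rice: g(β) = Σ zᵢ(Kᵢ−1)/(1+β(Kᵢ−1)) = 0.
Check two-phase: ΣzᵢKᵢ = 1.8820 > 1 and Σzᵢ/Kᵢ = 1.2475 > 1, so g(0) = 0.8820 > 0 and g(1) = -0.2475 < 0.
Iterate (Newton) starting at β = 0.5:
  β = 0.5000: g = 0.21280, g' = -0.8762 → β = 0.7429
  β = 0.7429: g = 0.00693, g' = -0.8618 → β = 0.7509
Converged at β = 0.7509.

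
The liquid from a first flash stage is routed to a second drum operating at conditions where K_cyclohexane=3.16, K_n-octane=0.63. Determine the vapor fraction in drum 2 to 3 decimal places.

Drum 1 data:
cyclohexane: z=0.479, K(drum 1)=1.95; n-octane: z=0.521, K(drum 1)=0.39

Drum 1:
Material balance + equilibrium reduce to Σ zᵢ(Kᵢ−1)/(1+ψ₁(Kᵢ−1)) = 0.
g(0) = ΣzᵢKᵢ − 1 = 0.137 and g(1) = 1 − Σzᵢ/Kᵢ = -0.582, so a root lies in (0, 1).
Newton iteration, ψ₁⁰ = 0.5:
  ψ₁ = 0.500: g = -0.1488, g' = -0.600 → ψ₁ = 0.252
  ψ₁ = 0.252: g = -0.0084, g' = -0.552 → ψ₁ = 0.237
Converged at ψ₁ = 0.237.
Drum-1 compositions:
  cyclohexane: x = 0.391, y = 0.762
  n-octane: x = 0.609, y = 0.238
Drum-2 feed = drum-1 liquid: z₂ = (0.3910, 0.6090).
Drum 2:
Let ψ₂ = V/F and solve Σ zᵢ(Kᵢ−1)/(1+ψ₂(Kᵢ−1)) = 0.
Feasibility: ΣzᵢKᵢ = 1.619, Σzᵢ/Kᵢ = 1.090 — both > 1, two phases present.
Binary case is linear: z₁(K₁−1)(1+ψ₂(K₂−1)) + z₂(K₂−1)(1+ψ₂(K₁−1)) = 0
⇒ ψ₂ = [z₁(K₁−1)+z₂(K₂−1)] / [−(K₁−1)(K₂−1)] = 0.6193/0.7992 = 0.775
  cyclohexane: x = 0.146, y = 0.462
  n-octane: x = 0.854, y = 0.538

V/F (drum 2) = 0.775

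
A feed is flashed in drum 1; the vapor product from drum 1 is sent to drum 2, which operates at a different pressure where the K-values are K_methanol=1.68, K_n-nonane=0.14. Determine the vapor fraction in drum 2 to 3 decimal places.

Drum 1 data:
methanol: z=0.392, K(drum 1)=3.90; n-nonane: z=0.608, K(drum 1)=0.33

V/F (drum 2) = 0.457

Drum 1:
Material balance + equilibrium reduce to Σ zᵢ(Kᵢ−1)/(1+ψ₁(Kᵢ−1)) = 0.
g(0) = ΣzᵢKᵢ − 1 = 0.729 and g(1) = 1 − Σzᵢ/Kᵢ = -0.943, so a root lies in (0, 1).
Newton iteration, ψ₁⁰ = 0.5:
  ψ₁ = 0.500: g = -0.1486, g' = -1.166 → ψ₁ = 0.373
  ψ₁ = 0.373: g = 0.0035, g' = -1.246 → ψ₁ = 0.375
Converged at ψ₁ = 0.375.
Drum-1 compositions:
  methanol: x = 0.188, y = 0.732
  n-nonane: x = 0.812, y = 0.268
Drum-2 feed = drum-1 vapor: z₂ = (0.7319, 0.2681).
Drum 2:
Let ψ₂ = V/F and solve Σ zᵢ(Kᵢ−1)/(1+ψ₂(Kᵢ−1)) = 0.
Feasibility: ΣzᵢKᵢ = 1.267, Σzᵢ/Kᵢ = 2.350 — both > 1, two phases present.
Binary case is linear: z₁(K₁−1)(1+ψ₂(K₂−1)) + z₂(K₂−1)(1+ψ₂(K₁−1)) = 0
⇒ ψ₂ = [z₁(K₁−1)+z₂(K₂−1)] / [−(K₁−1)(K₂−1)] = 0.2672/0.5848 = 0.457
  methanol: x = 0.558, y = 0.938
  n-nonane: x = 0.442, y = 0.062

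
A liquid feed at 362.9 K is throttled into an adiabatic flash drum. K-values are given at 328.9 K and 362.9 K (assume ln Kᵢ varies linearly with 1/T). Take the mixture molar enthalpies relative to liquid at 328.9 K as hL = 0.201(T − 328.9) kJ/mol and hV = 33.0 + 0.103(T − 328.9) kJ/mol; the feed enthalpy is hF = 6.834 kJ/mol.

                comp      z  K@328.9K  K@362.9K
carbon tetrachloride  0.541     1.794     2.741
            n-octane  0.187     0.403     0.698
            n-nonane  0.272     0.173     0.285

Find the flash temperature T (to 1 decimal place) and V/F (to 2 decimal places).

Adiabatic flash: solve Rachford–Rice at each trial T, then check hF = ψ·hV(T) + (1−ψ)·hL(T).
  T = 328.9 K: K = (1.794, 0.403, 0.173), RR gives ψ = 0.157, H_out = 5.195 kJ/mol
  T = 362.9 K: K = (2.741, 0.698, 0.285), RR gives ψ = 0.659, H_out = 26.397 kJ/mol
  T = 345.9 K: K = (2.241, 0.538, 0.225), RR gives ψ = 0.447, H_out = 17.427 kJ/mol
  T = 337.4 K: K = (2.011, 0.467, 0.198), RR gives ψ = 0.319, H_out = 11.978 kJ/mol
  T = 333.1 K: K = (1.899, 0.434, 0.185), RR gives ψ = 0.243, H_out = 8.769 kJ/mol
  T = 331.0 K: K = (1.846, 0.418, 0.179), RR gives ψ = 0.202, H_out = 7.046 kJ/mol
Linear interpolation between T = 328.9 (H_out = 5.195) and T = 331.0 (H_out = 7.046) on hF = 6.834 gives T ≈ 330.8 K, at which ψ = 0.20.

T = 330.8 K, V/F = 0.20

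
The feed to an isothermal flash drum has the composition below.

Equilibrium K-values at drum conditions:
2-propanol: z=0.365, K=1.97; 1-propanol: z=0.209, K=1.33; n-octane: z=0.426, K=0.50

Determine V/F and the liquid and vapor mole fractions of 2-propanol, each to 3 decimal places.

Rachford–Rice: g(V/F) = Σ zᵢ(Kᵢ−1)/(1+V/F(Kᵢ−1)) = 0.
Check two-phase: ΣzᵢKᵢ = 1.210 > 1 and Σzᵢ/Kᵢ = 1.194 > 1, so g(0) = 0.210 > 0 and g(1) = -0.194 < 0.
Newton iteration, V/F⁰ = 0.64:
  V/F = 0.640: g = -0.0379, g' = -0.377 → V/F = 0.539
  V/F = 0.539: g = -0.0007, g' = -0.364 → V/F = 0.538
Converged at V/F = 0.538.
Compositions from xᵢ = zᵢ/(1+V/F(Kᵢ−1)), yᵢ = Kᵢxᵢ:
  2-propanol: x = 0.240, y = 0.473
  1-propanol: x = 0.178, y = 0.236
  n-octane: x = 0.583, y = 0.291

V/F = 0.538, x_2-propanol = 0.240, y_2-propanol = 0.473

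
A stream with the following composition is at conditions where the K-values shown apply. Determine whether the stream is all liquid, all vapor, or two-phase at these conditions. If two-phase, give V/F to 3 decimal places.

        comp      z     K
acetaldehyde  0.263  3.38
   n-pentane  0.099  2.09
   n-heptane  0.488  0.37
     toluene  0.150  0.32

ΣzᵢKᵢ = 1.324; Σzᵢ/Kᵢ = 1.913.
Both exceed 1, so a two-phase solution exists.
Material balance + equilibrium reduce to Σ zᵢ(Kᵢ−1)/(1+ψ(Kᵢ−1)) = 0.
Newton iteration, ψ⁰ = 0.55:
  ψ = 0.550: g = -0.2948, g' = -0.956 → ψ = 0.242
  ψ = 0.242: g = -0.0018, g' = -1.043 → ψ = 0.240
Converged at ψ = 0.240.

two-phase, V/F = 0.240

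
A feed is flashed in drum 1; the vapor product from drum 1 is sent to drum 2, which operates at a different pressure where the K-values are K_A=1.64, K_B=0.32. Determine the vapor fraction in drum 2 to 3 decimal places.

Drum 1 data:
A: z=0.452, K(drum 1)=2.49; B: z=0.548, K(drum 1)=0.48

Drum 1:
Let ψ₁ = V/F and solve Σ zᵢ(Kᵢ−1)/(1+ψ₁(Kᵢ−1)) = 0.
g(0) = ΣzᵢKᵢ − 1 = 0.389 and g(1) = 1 − Σzᵢ/Kᵢ = -0.323, so a root lies in (0, 1).
Binary case is linear: z₁(K₁−1)(1+ψ₁(K₂−1)) + z₂(K₂−1)(1+ψ₁(K₁−1)) = 0
⇒ ψ₁ = [z₁(K₁−1)+z₂(K₂−1)] / [−(K₁−1)(K₂−1)] = 0.3885/0.7748 = 0.501
Drum-1 compositions:
  A: x = 0.259, y = 0.644
  B: x = 0.741, y = 0.356
Drum-2 feed = drum-1 vapor: z₂ = (0.6442, 0.3558).
Drum 2:
Binary case is linear: z₁(K₁−1)(1+ψ₂(K₂−1)) + z₂(K₂−1)(1+ψ₂(K₁−1)) = 0
⇒ ψ₂ = [z₁(K₁−1)+z₂(K₂−1)] / [−(K₁−1)(K₂−1)] = 0.1703/0.4352 = 0.391
  A: x = 0.515, y = 0.845
  B: x = 0.485, y = 0.155

V/F (drum 2) = 0.391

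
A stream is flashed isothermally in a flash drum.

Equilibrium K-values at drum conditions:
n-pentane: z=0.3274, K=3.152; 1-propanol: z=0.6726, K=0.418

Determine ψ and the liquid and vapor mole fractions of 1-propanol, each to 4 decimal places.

Rachford–Rice: g(ψ) = Σ zᵢ(Kᵢ−1)/(1+ψ(Kᵢ−1)) = 0.
Feasibility: ΣzᵢKᵢ = 1.3131, Σzᵢ/Kᵢ = 1.7130 — both > 1, two phases present.
Binary case is linear: z₁(K₁−1)(1+ψ(K₂−1)) + z₂(K₂−1)(1+ψ(K₁−1)) = 0
⇒ ψ = [z₁(K₁−1)+z₂(K₂−1)] / [−(K₁−1)(K₂−1)] = 0.31311/1.25246 = 0.2500
Compositions from xᵢ = zᵢ/(1+ψ(Kᵢ−1)), yᵢ = Kᵢxᵢ:
  n-pentane: x = 0.2129, y = 0.6710
  1-propanol: x = 0.7871, y = 0.3290

ψ = 0.2500, x_1-propanol = 0.7871, y_1-propanol = 0.3290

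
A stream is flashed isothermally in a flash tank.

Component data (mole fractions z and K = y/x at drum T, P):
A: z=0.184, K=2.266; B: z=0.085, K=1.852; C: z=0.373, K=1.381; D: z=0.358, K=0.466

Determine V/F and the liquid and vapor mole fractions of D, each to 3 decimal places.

V/F = 0.638, x_D = 0.543, y_D = 0.253

Material balance + equilibrium reduce to Σ zᵢ(Kᵢ−1)/(1+V/F(Kᵢ−1)) = 0.
Check two-phase: ΣzᵢKᵢ = 1.256 > 1 and Σzᵢ/Kᵢ = 1.165 > 1, so g(0) = 0.256 > 0 and g(1) = -0.165 < 0.
Newton–Raphson from V/F = 0.5:
  V/F = 0.500: g = 0.0520, g' = -0.369 → V/F = 0.641
  V/F = 0.641: g = -0.0010, g' = -0.387 → V/F = 0.638
Converged at V/F = 0.638.
Compositions from xᵢ = zᵢ/(1+V/F(Kᵢ−1)), yᵢ = Kᵢxᵢ:
  A: x = 0.102, y = 0.231
  B: x = 0.055, y = 0.102
  C: x = 0.300, y = 0.414
  D: x = 0.543, y = 0.253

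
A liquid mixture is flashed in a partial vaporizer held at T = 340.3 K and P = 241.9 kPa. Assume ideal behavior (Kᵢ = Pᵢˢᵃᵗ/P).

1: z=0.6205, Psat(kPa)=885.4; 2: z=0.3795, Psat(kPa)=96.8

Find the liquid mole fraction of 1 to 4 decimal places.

x_1 = 0.1840

Raoult's law: Kᵢ = Pᵢˢᵃᵗ/P = Pᵢˢᵃᵗ/241.9.
  K_1 = 885.4/241.9 = 3.660190, K_2 = 96.8/241.9 = 0.400165
Rachford–Rice: g(ψ) = Σ zᵢ(Kᵢ−1)/(1+ψ(Kᵢ−1)) = 0.
g(0) = ΣzᵢKᵢ − 1 = 1.4230 and g(1) = 1 − Σzᵢ/Kᵢ = -0.1179, so a root lies in (0, 1).
Newton iteration, ψ⁰ = 0.5:
  ψ = 0.5000: g = 0.38325, g' = -1.0874 → ψ = 0.8525
  ψ = 0.8525: g = 0.03931, g' = -0.9830 → ψ = 0.8924
  ψ = 0.8924: g = -0.00066, g' = -1.0181 → ψ = 0.8918
Converged at ψ = 0.8918.
Compositions from xᵢ = zᵢ/(1+ψ(Kᵢ−1)), yᵢ = Kᵢxᵢ:
  1: x = 0.1840, y = 0.6735
  2: x = 0.8160, y = 0.3265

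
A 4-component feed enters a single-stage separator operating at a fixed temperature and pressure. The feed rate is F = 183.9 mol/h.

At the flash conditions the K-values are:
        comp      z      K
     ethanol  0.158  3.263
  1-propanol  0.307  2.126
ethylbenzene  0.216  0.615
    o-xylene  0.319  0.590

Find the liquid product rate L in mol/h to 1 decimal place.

L = 39.4 mol/h

Newton–Raphson from β = 0.44:
  β = 0.440: g = 0.1506, g' = -0.503 → β = 0.739
  β = 0.739: g = 0.0185, g' = -0.402 → β = 0.785
  β = 0.785: g = 0.0001, g' = -0.397 → β = 0.786
Converged at β = 0.786.
Then V = β·F = 0.7856·183.9 = 144.5 mol/h and L = F − V = 39.4 mol/h.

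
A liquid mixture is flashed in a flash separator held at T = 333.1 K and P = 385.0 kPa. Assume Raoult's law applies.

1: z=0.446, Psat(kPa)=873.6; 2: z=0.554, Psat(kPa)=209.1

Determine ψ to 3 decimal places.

ψ = 0.540

Raoult's law: Kᵢ = Pᵢˢᵃᵗ/P = Pᵢˢᵃᵗ/385.0.
  K_1 = 873.6/385.0 = 2.26909, K_2 = 209.1/385.0 = 0.54312
Rachford–Rice: g(ψ) = Σ zᵢ(Kᵢ−1)/(1+ψ(Kᵢ−1)) = 0.
Check two-phase: ΣzᵢKᵢ = 1.313 > 1 and Σzᵢ/Kᵢ = 1.217 > 1, so g(0) = 0.313 > 0 and g(1) = -0.217 < 0.
Binary case is linear: z₁(K₁−1)(1+ψ(K₂−1)) + z₂(K₂−1)(1+ψ(K₁−1)) = 0
⇒ ψ = [z₁(K₁−1)+z₂(K₂−1)] / [−(K₁−1)(K₂−1)] = 0.3129/0.5798 = 0.540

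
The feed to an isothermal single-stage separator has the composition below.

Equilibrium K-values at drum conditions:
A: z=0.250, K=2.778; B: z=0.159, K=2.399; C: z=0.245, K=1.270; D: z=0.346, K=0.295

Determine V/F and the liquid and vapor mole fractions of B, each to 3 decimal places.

V/F = 0.562, x_B = 0.089, y_B = 0.213

Rachford–Rice: g(V/F) = Σ zᵢ(Kᵢ−1)/(1+V/F(Kᵢ−1)) = 0.
g(0) = ΣzᵢKᵢ − 1 = 0.489 and g(1) = 1 − Σzᵢ/Kᵢ = -0.522, so a root lies in (0, 1).
Iterate (Newton) starting at V/F = 0.5:
  V/F = 0.500: g = 0.0478, g' = -0.753 → V/F = 0.563
  V/F = 0.563: g = -0.0008, g' = -0.781 → V/F = 0.562
Converged at V/F = 0.562.
Compositions from xᵢ = zᵢ/(1+V/F(Kᵢ−1)), yᵢ = Kᵢxᵢ:
  A: x = 0.125, y = 0.347
  B: x = 0.089, y = 0.213
  C: x = 0.213, y = 0.270
  D: x = 0.573, y = 0.169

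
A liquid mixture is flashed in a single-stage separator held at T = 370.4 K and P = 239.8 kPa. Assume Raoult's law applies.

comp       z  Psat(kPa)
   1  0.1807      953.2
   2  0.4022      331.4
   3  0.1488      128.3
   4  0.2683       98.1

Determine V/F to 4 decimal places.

V/F = 0.5557

Raoult's law: Kᵢ = Pᵢˢᵃᵗ/P = Pᵢˢᵃᵗ/239.8.
  K_1 = 953.2/239.8 = 3.974979, K_2 = 331.4/239.8 = 1.381985, K_3 = 128.3/239.8 = 0.535029, K_4 = 98.1/239.8 = 0.409091
Material balance + equilibrium reduce to Σ zᵢ(Kᵢ−1)/(1+V/F(Kᵢ−1)) = 0.
Feasibility: ΣzᵢKᵢ = 1.4635, Σzᵢ/Kᵢ = 1.2705 — both > 1, two phases present.
Iterate (Newton) starting at V/F = 0.63:
  V/F = 0.6300: g = -0.03955, g' = -0.5338 → V/F = 0.5559
  V/F = 0.5559: g = -0.00011, g' = -0.5333 → V/F = 0.5557
Converged at V/F = 0.5557.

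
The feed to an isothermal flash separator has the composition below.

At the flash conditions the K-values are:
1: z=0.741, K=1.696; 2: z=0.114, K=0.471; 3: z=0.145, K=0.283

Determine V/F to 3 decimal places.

V/F = 0.773

Rachford–Rice: g(V/F) = Σ zᵢ(Kᵢ−1)/(1+V/F(Kᵢ−1)) = 0.
Feasibility: ΣzᵢKᵢ = 1.351, Σzᵢ/Kᵢ = 1.191 — both > 1, two phases present.
Newton iteration, V/F⁰ = 0.69:
  V/F = 0.690: g = 0.0477, g' = -0.535 → V/F = 0.779
  V/F = 0.779: g = -0.0037, g' = -0.626 → V/F = 0.773
Converged at V/F = 0.773.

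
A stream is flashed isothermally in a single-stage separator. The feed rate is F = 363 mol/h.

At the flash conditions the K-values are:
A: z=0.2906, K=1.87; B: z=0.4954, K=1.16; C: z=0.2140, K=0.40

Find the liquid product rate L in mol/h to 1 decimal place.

L = 101.1 mol/h

Let ψ = V/F and solve Σ zᵢ(Kᵢ−1)/(1+ψ(Kᵢ−1)) = 0.
g(0) = ΣzᵢKᵢ − 1 = 0.2037 and g(1) = 1 − Σzᵢ/Kᵢ = -0.1175, so a root lies in (0, 1).
Newton iteration, ψ⁰ = 0.5:
  ψ = 0.5000: g = 0.06615, g' = -0.2749 → ψ = 0.7406
  ψ = 0.7406: g = -0.00647, g' = -0.3410 → ψ = 0.7216
  ψ = 0.7216: g = -0.00008, g' = -0.3328 → ψ = 0.7214
Converged at ψ = 0.7214.
Then V = ψ·F = 0.7214·363 = 261.9 mol/h and L = F − V = 101.1 mol/h.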